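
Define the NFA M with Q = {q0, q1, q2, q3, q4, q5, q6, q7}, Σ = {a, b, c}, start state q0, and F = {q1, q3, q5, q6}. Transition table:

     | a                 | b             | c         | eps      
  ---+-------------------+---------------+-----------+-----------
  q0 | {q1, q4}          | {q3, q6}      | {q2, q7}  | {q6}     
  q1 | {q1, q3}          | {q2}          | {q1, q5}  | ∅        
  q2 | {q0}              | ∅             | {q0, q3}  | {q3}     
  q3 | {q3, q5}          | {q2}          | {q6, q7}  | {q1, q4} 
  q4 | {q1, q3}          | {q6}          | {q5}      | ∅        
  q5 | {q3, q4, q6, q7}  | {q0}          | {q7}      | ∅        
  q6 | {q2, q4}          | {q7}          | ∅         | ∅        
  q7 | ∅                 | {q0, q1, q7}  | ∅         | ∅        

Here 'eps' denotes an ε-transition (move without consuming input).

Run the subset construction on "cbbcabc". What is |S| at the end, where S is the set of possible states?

Start: ε-closure({q0}) = {q0, q6}.
Read 'c': q0→{q2, q7}, q6→∅; union {q2, q7}; ε-closure = {q1, q2, q3, q4, q7}.
Read 'b': q1→{q2}, q2→∅, q3→{q2}, q4→{q6}, q7→{q0, q1, q7}; union {q0, q1, q2, q6, q7}; ε-closure = {q0, q1, q2, q3, q4, q6, q7}.
Read 'b': q0→{q3, q6}, q1→{q2}, q2→∅, q3→{q2}, q4→{q6}, q6→{q7}, q7→{q0, q1, q7}; union {q0, q1, q2, q3, q6, q7}; ε-closure = {q0, q1, q2, q3, q4, q6, q7}.
Read 'c': q0→{q2, q7}, q1→{q1, q5}, q2→{q0, q3}, q3→{q6, q7}, q4→{q5}, q6→∅, q7→∅; union {q0, q1, q2, q3, q5, q6, q7}; ε-closure = {q0, q1, q2, q3, q4, q5, q6, q7}.
Read 'a': q0→{q1, q4}, q1→{q1, q3}, q2→{q0}, q3→{q3, q5}, q4→{q1, q3}, q5→{q3, q4, q6, q7}, q6→{q2, q4}, q7→∅; now {q0, q1, q2, q3, q4, q5, q6, q7}.
Read 'b': q0→{q3, q6}, q1→{q2}, q2→∅, q3→{q2}, q4→{q6}, q5→{q0}, q6→{q7}, q7→{q0, q1, q7}; union {q0, q1, q2, q3, q6, q7}; ε-closure = {q0, q1, q2, q3, q4, q6, q7}.
Read 'c': q0→{q2, q7}, q1→{q1, q5}, q2→{q0, q3}, q3→{q6, q7}, q4→{q5}, q6→∅, q7→∅; union {q0, q1, q2, q3, q5, q6, q7}; ε-closure = {q0, q1, q2, q3, q4, q5, q6, q7}.
That set has 8 states.

8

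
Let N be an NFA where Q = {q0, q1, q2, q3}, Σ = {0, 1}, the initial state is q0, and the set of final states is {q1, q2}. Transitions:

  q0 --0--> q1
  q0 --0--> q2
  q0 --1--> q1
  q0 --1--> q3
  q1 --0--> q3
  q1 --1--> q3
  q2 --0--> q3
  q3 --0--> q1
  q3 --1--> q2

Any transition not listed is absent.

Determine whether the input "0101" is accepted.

No

Start in {q0}.
Read '0': {q0} → {q1, q2}.
Read '1': {q1, q2} → {q3}.
Read '0': {q3} → {q1}.
Read '1': {q1} → {q3}.
The final set {q3} contains no accepting state.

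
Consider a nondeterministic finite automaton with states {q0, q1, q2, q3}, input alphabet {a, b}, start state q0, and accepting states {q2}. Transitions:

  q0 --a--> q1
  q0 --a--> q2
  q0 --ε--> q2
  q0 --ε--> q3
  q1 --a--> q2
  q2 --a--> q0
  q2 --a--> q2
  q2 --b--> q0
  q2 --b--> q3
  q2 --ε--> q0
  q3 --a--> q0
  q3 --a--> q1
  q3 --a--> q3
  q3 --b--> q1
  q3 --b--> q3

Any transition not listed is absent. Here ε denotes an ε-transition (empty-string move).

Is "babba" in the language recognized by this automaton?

Yes

Start: ε-closure({q0}) = {q0, q2, q3}.
Read 'b': q0→∅, q2→{q0, q3}, q3→{q1, q3}; union {q0, q1, q3}; ε-closure = {q0, q1, q2, q3}.
Read 'a': q0→{q1, q2}, q1→{q2}, q2→{q0, q2}, q3→{q0, q1, q3}; now {q0, q1, q2, q3}.
Read 'b': q0→∅, q1→∅, q2→{q0, q3}, q3→{q1, q3}; union {q0, q1, q3}; ε-closure = {q0, q1, q2, q3}.
Read 'b': q0→∅, q1→∅, q2→{q0, q3}, q3→{q1, q3}; union {q0, q1, q3}; ε-closure = {q0, q1, q2, q3}.
Read 'a': q0→{q1, q2}, q1→{q2}, q2→{q0, q2}, q3→{q0, q1, q3}; now {q0, q1, q2, q3}.
The final set {q0, q1, q2, q3} contains the accepting state q2.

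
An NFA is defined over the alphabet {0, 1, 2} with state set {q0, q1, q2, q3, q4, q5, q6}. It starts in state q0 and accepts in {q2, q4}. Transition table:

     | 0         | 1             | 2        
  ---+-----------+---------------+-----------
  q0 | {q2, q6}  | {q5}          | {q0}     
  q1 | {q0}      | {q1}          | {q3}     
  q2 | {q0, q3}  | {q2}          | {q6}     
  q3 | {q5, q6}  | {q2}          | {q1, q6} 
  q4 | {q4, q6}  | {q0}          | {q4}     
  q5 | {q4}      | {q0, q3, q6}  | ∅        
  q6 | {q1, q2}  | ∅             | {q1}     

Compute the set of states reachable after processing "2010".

{q0, q3}

Start in {q0}.
Read '2': q0→{q0}; now {q0}.
Read '0': q0→{q2, q6}; now {q2, q6}.
Read '1': q2→{q2}, q6→∅; now {q2}.
Read '0': q2→{q0, q3}; now {q0, q3}.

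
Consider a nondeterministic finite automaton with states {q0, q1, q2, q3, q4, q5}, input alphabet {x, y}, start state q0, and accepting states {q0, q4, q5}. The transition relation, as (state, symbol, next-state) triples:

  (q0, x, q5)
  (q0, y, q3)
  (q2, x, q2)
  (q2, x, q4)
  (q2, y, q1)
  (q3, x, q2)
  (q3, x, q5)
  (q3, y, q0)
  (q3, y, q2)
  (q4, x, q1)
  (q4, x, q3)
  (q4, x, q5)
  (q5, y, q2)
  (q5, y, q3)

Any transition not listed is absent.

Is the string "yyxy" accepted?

Start in {q0}.
Read 'y': q0→{q3}; now {q3}.
Read 'y': q3→{q0, q2}; now {q0, q2}.
Read 'x': q0→{q5}, q2→{q2, q4}; now {q2, q4, q5}.
Read 'y': q2→{q1}, q4→∅, q5→{q2, q3}; now {q1, q2, q3}.
The final set {q1, q2, q3} contains no accepting state.

No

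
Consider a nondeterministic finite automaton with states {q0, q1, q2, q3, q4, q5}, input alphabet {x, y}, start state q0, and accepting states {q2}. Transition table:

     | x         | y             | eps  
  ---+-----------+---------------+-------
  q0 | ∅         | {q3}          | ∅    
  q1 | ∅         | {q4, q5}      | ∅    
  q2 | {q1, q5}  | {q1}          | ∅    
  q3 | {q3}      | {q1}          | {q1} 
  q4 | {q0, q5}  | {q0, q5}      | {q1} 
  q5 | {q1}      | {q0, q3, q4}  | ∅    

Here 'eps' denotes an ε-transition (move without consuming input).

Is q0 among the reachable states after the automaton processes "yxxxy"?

Start in {q0}.
Read 'y': {q0} → {q1, q3}.
Read 'x': {q1, q3} → {q1, q3}.
Read 'x': {q1, q3} → {q1, q3}.
Read 'x': {q1, q3} → {q1, q3}.
Read 'y': {q1, q3} → {q1, q4, q5}.
State q0 is not in {q1, q4, q5}.

No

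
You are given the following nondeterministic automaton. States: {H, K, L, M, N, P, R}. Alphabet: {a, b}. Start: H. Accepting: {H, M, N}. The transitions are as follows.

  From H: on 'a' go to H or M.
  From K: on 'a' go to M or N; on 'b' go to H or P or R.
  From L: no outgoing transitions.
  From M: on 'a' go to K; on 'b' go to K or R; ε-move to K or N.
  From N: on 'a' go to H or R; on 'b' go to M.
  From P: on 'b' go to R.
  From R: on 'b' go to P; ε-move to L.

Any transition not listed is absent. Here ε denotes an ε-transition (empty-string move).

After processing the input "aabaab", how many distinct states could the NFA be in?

Start in {H}.
Read 'a': {H} → {H, K, M, N}.
Read 'a': {H, K, M, N} → {H, K, L, M, N, R}.
Read 'b': {H, K, L, M, N, R} → {H, K, L, M, N, P, R}.
Read 'a': {H, K, L, M, N, P, R} → {H, K, L, M, N, R}.
Read 'a': {H, K, L, M, N, R} → {H, K, L, M, N, R}.
Read 'b': {H, K, L, M, N, R} → {H, K, L, M, N, P, R}.
That set has 7 states.

7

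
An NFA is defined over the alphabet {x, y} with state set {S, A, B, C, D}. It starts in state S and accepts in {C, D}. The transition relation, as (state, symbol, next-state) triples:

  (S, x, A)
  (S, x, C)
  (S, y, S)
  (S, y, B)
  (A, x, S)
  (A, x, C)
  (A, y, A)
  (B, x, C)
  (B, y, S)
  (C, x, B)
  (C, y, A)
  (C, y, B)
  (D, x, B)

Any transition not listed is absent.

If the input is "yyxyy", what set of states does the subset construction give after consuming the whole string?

{S, A}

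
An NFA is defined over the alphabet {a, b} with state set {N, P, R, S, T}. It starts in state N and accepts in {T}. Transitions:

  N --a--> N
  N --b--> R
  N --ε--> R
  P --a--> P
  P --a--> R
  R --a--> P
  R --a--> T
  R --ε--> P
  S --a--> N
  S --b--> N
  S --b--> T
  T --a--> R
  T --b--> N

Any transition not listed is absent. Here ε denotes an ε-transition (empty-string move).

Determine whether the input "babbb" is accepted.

No

Start: ε-closure({N}) = {N, P, R}.
Read 'b': {N, P, R} → {P, R}.
Read 'a': {P, R} → {P, R, T}.
Read 'b': {P, R, T} → {N, P, R}.
Read 'b': {N, P, R} → {P, R}.
Read 'b': {P, R} → ∅.
The final set ∅ contains no accepting state.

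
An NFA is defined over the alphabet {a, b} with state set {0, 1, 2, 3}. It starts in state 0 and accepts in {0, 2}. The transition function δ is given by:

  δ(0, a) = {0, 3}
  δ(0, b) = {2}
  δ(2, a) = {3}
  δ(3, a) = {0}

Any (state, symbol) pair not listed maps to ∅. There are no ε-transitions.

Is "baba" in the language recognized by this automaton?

Start in {0}.
Read 'b': 0→{2}; now {2}.
Read 'a': 2→{3}; now {3}.
Read 'b': 3→∅; now ∅.
The set is empty and remains empty for the remaining 1 symbol.
The final set ∅ contains no accepting state.

No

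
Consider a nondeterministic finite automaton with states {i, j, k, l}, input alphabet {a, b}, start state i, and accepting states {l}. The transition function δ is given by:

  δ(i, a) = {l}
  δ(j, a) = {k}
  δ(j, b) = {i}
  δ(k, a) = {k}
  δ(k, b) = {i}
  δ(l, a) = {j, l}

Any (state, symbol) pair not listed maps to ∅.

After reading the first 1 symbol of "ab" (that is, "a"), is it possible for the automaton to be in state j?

No

Start in {i}.
Read 'a': i→{l}; now {l}.
State j is not in {l}.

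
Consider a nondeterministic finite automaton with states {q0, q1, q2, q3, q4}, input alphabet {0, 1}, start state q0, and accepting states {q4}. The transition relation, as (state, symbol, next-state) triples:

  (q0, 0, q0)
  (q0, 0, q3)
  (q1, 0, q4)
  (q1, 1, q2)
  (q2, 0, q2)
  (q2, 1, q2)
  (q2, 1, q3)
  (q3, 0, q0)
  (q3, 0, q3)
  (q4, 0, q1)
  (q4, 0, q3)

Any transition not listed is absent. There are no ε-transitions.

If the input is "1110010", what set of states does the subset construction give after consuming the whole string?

∅

Start in {q0}.
Read '1': q0→∅; now ∅.
The set is empty and remains empty for the remaining 6 symbols.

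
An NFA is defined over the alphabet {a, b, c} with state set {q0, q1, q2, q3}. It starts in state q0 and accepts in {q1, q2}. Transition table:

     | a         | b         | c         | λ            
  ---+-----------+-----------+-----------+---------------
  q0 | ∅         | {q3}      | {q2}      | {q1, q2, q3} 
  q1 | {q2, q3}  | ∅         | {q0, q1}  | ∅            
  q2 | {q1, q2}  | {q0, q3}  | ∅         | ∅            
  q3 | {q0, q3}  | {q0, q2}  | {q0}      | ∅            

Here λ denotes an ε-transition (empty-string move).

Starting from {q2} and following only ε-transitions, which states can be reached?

{q2}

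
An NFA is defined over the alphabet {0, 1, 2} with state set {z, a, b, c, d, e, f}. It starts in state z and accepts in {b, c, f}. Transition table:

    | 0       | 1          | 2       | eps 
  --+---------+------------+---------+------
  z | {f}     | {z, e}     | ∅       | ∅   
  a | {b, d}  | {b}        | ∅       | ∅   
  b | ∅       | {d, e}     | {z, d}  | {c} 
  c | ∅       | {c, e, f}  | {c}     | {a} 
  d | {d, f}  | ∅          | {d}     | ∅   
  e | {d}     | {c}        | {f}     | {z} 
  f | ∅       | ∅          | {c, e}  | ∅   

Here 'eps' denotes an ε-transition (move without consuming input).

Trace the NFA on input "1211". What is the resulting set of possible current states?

Start in {z}.
Read '1': z→{z, e}; now {z, e}.
Read '2': z→∅, e→{f}; now {f}.
Read '1': f→∅; now ∅.
The set is empty and remains empty for the remaining 1 symbol.

∅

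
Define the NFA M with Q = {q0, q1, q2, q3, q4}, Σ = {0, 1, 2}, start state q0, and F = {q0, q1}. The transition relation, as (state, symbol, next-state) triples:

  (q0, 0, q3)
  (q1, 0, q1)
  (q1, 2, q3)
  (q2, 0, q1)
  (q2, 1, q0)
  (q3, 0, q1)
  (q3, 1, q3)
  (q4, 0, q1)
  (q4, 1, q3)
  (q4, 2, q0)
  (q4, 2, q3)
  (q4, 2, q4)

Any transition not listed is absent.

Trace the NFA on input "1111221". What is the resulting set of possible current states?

Start in {q0}.
Read '1': q0→∅; now ∅.
The set is empty and remains empty for the remaining 6 symbols.

∅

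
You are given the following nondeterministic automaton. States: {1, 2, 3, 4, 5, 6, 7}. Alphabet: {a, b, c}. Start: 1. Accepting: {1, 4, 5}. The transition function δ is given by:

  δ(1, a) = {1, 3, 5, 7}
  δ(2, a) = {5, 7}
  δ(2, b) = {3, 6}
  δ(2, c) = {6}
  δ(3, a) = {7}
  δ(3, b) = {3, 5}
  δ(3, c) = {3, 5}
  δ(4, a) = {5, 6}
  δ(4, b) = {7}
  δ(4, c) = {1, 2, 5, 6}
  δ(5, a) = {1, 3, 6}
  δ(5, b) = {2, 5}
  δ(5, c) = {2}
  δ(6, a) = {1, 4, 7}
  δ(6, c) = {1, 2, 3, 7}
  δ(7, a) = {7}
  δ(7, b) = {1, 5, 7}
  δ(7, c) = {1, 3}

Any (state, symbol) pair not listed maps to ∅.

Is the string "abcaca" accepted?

Yes

Start in {1}.
Read 'a': 1→{1, 3, 5, 7}; now {1, 3, 5, 7}.
Read 'b': 1→∅, 3→{3, 5}, 5→{2, 5}, 7→{1, 5, 7}; now {1, 2, 3, 5, 7}.
Read 'c': 1→∅, 2→{6}, 3→{3, 5}, 5→{2}, 7→{1, 3}; now {1, 2, 3, 5, 6}.
Read 'a': 1→{1, 3, 5, 7}, 2→{5, 7}, 3→{7}, 5→{1, 3, 6}, 6→{1, 4, 7}; now {1, 3, 4, 5, 6, 7}.
Read 'c': 1→∅, 3→{3, 5}, 4→{1, 2, 5, 6}, 5→{2}, 6→{1, 2, 3, 7}, 7→{1, 3}; now {1, 2, 3, 5, 6, 7}.
Read 'a': 1→{1, 3, 5, 7}, 2→{5, 7}, 3→{7}, 5→{1, 3, 6}, 6→{1, 4, 7}, 7→{7}; now {1, 3, 4, 5, 6, 7}.
The final set {1, 3, 4, 5, 6, 7} contains the accepting states 1, 4, 5.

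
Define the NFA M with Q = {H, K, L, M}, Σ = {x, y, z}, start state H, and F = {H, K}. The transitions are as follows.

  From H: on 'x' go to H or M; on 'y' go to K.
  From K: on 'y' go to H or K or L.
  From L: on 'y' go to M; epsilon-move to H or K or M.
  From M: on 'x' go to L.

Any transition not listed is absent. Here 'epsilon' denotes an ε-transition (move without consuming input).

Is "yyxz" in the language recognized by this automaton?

No

Start in {H}.
Read 'y': {H} → {K}.
Read 'y': {K} → {H, K, L, M}.
Read 'x': {H, K, L, M} → {H, K, L, M}.
Read 'z': {H, K, L, M} → ∅.
The final set ∅ contains no accepting state.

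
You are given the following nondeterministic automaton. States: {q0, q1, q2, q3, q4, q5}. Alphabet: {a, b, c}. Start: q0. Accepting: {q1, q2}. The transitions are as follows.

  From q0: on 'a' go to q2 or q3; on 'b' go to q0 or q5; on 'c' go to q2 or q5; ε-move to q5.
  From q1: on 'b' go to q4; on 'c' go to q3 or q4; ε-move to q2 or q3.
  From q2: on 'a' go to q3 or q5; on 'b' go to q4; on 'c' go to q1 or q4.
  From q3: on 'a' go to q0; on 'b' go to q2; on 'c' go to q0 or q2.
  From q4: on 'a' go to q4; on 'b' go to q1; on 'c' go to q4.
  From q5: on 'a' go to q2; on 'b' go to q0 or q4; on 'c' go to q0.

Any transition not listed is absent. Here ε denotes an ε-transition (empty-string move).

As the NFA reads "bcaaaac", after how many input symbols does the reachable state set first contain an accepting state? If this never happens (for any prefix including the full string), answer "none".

2

Start: ε-closure({q0}) = {q0, q5}.
Read 'b': {q0, q5} → {q0, q4, q5}.
Read 'c': {q0, q4, q5} → {q0, q2, q4, q5}.
None of the earlier sets intersect F, but {q0, q2, q4, q5} does.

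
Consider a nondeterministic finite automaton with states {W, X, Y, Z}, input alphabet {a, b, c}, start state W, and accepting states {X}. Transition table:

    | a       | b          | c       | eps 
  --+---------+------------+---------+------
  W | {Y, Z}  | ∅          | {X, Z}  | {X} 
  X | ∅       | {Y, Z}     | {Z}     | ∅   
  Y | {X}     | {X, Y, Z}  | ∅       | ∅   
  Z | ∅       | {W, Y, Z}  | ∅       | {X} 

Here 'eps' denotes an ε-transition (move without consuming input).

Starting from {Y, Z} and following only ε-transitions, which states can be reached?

Begin with {Y, Z}.
ε-move Z → X; add X.

{X, Y, Z}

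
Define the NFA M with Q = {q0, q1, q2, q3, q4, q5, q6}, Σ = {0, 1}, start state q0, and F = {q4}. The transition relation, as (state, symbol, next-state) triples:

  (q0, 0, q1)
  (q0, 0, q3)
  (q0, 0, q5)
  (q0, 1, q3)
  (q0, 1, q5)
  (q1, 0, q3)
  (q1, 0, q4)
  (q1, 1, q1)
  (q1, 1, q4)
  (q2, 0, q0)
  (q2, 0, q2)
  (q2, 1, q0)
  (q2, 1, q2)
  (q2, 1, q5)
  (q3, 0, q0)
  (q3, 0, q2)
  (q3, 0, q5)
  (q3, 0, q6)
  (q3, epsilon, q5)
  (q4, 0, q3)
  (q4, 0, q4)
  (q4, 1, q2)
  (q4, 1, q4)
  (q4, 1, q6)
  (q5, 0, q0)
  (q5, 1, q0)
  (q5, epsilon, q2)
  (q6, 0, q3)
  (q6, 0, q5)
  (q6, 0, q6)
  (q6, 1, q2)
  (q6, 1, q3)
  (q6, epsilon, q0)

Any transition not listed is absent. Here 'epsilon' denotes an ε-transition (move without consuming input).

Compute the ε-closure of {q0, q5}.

{q0, q2, q5}

Begin with {q0, q5}.
ε-move q5 → q2; add q2.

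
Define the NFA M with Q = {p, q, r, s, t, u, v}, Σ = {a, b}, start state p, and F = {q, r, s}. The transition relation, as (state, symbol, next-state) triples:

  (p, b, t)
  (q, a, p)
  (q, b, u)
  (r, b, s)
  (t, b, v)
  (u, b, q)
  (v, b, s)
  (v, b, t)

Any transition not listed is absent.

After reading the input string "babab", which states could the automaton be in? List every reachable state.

Start in {p}.
Read 'b': p→{t}; now {t}.
Read 'a': t→∅; now ∅.
The set is empty and remains empty for the remaining 3 symbols.

∅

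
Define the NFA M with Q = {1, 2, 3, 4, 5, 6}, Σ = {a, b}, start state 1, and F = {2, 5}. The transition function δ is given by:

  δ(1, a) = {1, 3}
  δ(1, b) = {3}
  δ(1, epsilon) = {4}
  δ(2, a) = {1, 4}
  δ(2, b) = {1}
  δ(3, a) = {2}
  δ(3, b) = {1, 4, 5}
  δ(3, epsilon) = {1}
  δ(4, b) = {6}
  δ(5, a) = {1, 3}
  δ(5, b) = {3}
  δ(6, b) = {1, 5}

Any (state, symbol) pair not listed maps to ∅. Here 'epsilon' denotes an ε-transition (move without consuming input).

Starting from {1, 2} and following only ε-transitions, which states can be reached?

Begin with {1, 2}.
ε-move 1 → 4; add 4.

{1, 2, 4}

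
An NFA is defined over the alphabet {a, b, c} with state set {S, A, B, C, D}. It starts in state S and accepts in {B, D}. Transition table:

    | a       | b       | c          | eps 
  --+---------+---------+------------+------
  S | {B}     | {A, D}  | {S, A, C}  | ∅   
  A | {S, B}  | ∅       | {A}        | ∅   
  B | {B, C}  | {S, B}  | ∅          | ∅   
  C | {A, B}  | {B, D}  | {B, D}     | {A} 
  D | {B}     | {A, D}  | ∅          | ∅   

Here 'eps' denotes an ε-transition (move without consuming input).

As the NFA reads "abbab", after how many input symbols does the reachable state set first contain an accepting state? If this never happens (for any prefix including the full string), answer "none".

Start in {S}.
Read 'a': S→{B}; now {B}.
None of the earlier sets intersect F, but {B} does.

1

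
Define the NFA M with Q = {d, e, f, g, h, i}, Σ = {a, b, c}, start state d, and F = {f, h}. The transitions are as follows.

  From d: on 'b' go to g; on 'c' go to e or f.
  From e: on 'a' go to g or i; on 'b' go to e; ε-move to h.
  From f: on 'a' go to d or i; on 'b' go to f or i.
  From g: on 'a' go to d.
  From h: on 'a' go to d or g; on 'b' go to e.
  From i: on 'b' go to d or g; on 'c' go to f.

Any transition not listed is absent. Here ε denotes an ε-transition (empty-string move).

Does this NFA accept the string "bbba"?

Start in {d}.
Read 'b': d→{g}; now {g}.
Read 'b': g→∅; now ∅.
The set is empty and remains empty for the remaining 2 symbols.
The final set ∅ contains no accepting state.

No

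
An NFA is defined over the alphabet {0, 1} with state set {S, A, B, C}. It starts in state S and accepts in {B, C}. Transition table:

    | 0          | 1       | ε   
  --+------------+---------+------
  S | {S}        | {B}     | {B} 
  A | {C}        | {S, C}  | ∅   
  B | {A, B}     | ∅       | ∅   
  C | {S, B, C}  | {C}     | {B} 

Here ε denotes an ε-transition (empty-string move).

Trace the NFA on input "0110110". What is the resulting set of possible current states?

Start: ε-closure({S}) = {S, B}.
Read '0': S→{S}, B→{A, B}; now {S, A, B}.
Read '1': S→{B}, A→{S, C}, B→∅; now {S, B, C}.
Read '1': S→{B}, B→∅, C→{C}; now {B, C}.
Read '0': B→{A, B}, C→{S, B, C}; now {S, A, B, C}.
Read '1': S→{B}, A→{S, C}, B→∅, C→{C}; now {S, B, C}.
Read '1': S→{B}, B→∅, C→{C}; now {B, C}.
Read '0': B→{A, B}, C→{S, B, C}; now {S, A, B, C}.

{S, A, B, C}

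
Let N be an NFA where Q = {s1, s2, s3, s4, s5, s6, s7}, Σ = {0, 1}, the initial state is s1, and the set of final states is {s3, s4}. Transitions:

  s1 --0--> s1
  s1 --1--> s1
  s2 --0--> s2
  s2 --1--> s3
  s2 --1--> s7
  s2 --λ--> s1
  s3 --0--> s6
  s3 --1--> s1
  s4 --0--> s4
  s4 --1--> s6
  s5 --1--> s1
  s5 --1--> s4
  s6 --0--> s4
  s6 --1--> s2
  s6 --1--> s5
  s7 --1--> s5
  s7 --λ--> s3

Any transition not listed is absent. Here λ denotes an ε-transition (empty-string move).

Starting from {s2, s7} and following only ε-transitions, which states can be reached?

{s1, s2, s3, s7}

Begin with {s2, s7}.
ε-move s7 → s3; add s3.
ε-move s2 → s1; add s1.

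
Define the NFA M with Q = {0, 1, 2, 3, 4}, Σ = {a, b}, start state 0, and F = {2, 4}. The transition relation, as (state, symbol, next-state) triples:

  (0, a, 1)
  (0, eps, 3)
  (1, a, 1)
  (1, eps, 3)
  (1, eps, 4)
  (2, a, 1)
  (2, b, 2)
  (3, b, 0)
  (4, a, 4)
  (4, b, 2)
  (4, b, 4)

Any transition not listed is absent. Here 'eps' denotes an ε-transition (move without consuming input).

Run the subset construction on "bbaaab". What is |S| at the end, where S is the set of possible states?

Start: ε-closure({0}) = {0, 3}.
Read 'b': {0, 3} → {0, 3}.
Read 'b': {0, 3} → {0, 3}.
Read 'a': {0, 3} → {1, 3, 4}.
Read 'a': {1, 3, 4} → {1, 3, 4}.
Read 'a': {1, 3, 4} → {1, 3, 4}.
Read 'b': {1, 3, 4} → {0, 2, 3, 4}.
That set has 4 states.

4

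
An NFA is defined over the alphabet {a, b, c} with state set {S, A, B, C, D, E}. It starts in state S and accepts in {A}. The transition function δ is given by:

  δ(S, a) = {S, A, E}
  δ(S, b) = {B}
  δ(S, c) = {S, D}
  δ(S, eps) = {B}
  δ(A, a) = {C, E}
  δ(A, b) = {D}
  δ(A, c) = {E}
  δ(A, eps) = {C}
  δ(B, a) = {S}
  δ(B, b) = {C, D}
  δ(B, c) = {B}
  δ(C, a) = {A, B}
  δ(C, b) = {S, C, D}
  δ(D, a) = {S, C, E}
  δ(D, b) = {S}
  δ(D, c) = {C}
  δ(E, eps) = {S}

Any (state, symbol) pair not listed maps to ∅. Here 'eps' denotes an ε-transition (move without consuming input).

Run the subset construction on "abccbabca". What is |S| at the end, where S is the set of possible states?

Start: ε-closure({S}) = {S, B}.
Read 'a': S→{S, A, E}, B→{S}; union {S, A, E}; ε-closure = {S, A, B, C, E}.
Read 'b': S→{B}, A→{D}, B→{C, D}, C→{S, C, D}, E→∅; now {S, B, C, D}.
Read 'c': S→{S, D}, B→{B}, C→∅, D→{C}; now {S, B, C, D}.
Read 'c': S→{S, D}, B→{B}, C→∅, D→{C}; now {S, B, C, D}.
Read 'b': S→{B}, B→{C, D}, C→{S, C, D}, D→{S}; now {S, B, C, D}.
Read 'a': S→{S, A, E}, B→{S}, C→{A, B}, D→{S, C, E}; now {S, A, B, C, E}.
Read 'b': S→{B}, A→{D}, B→{C, D}, C→{S, C, D}, E→∅; now {S, B, C, D}.
Read 'c': S→{S, D}, B→{B}, C→∅, D→{C}; now {S, B, C, D}.
Read 'a': S→{S, A, E}, B→{S}, C→{A, B}, D→{S, C, E}; now {S, A, B, C, E}.
That set has 5 states.

5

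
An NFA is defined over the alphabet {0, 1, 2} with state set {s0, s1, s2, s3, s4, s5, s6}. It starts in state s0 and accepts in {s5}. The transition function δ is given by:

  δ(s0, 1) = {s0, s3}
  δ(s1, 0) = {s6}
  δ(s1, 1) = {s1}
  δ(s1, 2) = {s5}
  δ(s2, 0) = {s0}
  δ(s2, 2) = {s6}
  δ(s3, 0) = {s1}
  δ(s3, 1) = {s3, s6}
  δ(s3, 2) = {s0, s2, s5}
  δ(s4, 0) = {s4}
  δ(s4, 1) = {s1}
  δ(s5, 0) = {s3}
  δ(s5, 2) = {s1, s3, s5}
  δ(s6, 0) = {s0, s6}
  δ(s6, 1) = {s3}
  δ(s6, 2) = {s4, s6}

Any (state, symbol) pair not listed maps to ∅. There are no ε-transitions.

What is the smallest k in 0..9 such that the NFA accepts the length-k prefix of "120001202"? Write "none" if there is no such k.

2

Start in {s0}.
Read '1': {s0} → {s0, s3}.
Read '2': {s0, s3} → {s0, s2, s5}.
None of the earlier sets intersect F, but {s0, s2, s5} does.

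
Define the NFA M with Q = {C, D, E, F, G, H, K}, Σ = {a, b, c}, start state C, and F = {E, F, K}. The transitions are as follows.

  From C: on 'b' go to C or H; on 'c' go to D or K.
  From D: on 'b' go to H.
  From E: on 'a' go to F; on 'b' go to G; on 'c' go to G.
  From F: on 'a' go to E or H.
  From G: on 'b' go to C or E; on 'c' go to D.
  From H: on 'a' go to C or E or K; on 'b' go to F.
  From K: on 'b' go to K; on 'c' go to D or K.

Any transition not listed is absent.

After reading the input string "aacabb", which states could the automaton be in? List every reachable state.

∅

Start in {C}.
Read 'a': C→∅; now ∅.
The set is empty and remains empty for the remaining 5 symbols.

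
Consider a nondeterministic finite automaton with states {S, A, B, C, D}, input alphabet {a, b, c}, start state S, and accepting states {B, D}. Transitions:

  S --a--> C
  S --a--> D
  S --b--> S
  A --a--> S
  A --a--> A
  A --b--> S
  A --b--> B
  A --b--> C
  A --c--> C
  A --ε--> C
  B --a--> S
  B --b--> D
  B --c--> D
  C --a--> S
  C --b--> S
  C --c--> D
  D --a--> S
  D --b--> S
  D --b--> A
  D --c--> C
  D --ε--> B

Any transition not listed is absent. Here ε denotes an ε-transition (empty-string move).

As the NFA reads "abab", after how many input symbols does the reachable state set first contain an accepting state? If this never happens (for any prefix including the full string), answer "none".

1

Start in {S}.
Read 'a': S→{C, D}; union {C, D}; ε-closure = {B, C, D}.
None of the earlier sets intersect F, but {B, C, D} does.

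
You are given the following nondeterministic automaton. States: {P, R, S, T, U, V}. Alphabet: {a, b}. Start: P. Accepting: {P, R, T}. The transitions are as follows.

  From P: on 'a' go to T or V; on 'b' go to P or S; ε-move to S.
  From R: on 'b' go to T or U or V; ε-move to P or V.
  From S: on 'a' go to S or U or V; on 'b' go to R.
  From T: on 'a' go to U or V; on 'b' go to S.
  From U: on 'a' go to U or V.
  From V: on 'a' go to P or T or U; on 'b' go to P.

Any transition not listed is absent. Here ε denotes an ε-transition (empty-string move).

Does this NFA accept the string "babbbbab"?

Yes

Start: ε-closure({P}) = {P, S}.
Read 'b': P→{P, S}, S→{R}; union {P, R, S}; ε-closure = {P, R, S, V}.
Read 'a': P→{T, V}, R→∅, S→{S, U, V}, V→{P, T, U}; now {P, S, T, U, V}.
Read 'b': P→{P, S}, S→{R}, T→{S}, U→∅, V→{P}; union {P, R, S}; ε-closure = {P, R, S, V}.
Read 'b': P→{P, S}, R→{T, U, V}, S→{R}, V→{P}; now {P, R, S, T, U, V}.
Read 'b': P→{P, S}, R→{T, U, V}, S→{R}, T→{S}, U→∅, V→{P}; now {P, R, S, T, U, V}.
Read 'b': P→{P, S}, R→{T, U, V}, S→{R}, T→{S}, U→∅, V→{P}; now {P, R, S, T, U, V}.
Read 'a': P→{T, V}, R→∅, S→{S, U, V}, T→{U, V}, U→{U, V}, V→{P, T, U}; now {P, S, T, U, V}.
Read 'b': P→{P, S}, S→{R}, T→{S}, U→∅, V→{P}; union {P, R, S}; ε-closure = {P, R, S, V}.
The final set {P, R, S, V} contains the accepting states P, R.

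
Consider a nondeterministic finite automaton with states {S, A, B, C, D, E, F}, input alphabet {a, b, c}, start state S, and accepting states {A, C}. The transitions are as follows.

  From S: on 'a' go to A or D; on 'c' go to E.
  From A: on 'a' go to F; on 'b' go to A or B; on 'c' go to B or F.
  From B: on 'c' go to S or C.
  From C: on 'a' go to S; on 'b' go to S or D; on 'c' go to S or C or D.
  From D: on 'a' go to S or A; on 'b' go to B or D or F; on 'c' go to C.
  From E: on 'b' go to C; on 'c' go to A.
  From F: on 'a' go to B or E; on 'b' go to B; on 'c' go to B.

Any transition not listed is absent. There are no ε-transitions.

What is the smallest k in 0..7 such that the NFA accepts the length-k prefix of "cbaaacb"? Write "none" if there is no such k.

2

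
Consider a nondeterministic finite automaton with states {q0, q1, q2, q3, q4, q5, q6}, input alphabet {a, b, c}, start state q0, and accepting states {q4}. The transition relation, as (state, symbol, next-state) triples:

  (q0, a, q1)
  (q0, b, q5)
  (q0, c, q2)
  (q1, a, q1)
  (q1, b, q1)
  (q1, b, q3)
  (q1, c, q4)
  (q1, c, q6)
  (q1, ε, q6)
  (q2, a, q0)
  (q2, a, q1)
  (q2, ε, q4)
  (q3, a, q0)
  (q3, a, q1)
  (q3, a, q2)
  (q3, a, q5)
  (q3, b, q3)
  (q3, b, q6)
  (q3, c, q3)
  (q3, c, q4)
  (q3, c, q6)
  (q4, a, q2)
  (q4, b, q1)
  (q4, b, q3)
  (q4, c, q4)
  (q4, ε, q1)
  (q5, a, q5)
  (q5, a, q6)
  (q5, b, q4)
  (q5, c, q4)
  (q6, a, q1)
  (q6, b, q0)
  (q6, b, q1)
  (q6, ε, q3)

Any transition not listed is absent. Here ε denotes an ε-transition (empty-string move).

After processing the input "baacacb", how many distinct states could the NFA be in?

4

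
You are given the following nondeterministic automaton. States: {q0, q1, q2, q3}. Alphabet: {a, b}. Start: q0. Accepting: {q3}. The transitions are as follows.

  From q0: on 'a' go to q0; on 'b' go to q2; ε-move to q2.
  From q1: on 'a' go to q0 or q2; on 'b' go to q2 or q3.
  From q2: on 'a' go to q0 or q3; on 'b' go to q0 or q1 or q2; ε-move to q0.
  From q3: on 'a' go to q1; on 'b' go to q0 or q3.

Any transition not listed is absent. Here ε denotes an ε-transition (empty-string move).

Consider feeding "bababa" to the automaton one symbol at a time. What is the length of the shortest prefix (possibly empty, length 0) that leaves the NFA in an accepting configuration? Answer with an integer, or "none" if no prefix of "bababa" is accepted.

Start: ε-closure({q0}) = {q0, q2}.
Read 'b': {q0, q2} → {q0, q1, q2}.
Read 'a': {q0, q1, q2} → {q0, q2, q3}.
None of the earlier sets intersect F, but {q0, q2, q3} does.

2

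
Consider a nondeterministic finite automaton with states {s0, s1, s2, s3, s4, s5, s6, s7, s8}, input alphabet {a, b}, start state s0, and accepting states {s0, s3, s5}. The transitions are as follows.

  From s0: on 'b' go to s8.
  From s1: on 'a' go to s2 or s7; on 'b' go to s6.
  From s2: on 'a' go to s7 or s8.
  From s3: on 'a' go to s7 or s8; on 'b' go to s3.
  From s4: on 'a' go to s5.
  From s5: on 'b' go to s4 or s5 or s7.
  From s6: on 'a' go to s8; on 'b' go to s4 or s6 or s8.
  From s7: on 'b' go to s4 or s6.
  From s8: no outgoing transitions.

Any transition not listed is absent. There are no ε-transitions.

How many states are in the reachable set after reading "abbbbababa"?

0

Start in {s0}.
Read 'a': {s0} → ∅.
The set is empty and remains empty for the remaining 9 symbols.
That set has 0 states.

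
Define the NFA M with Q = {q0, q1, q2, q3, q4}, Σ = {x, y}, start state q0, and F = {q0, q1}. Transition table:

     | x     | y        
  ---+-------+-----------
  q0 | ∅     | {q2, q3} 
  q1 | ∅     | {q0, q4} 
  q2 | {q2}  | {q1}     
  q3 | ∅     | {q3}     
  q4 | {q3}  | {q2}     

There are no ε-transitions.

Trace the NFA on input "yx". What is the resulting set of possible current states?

Start in {q0}.
Read 'y': q0→{q2, q3}; now {q2, q3}.
Read 'x': q2→{q2}, q3→∅; now {q2}.

{q2}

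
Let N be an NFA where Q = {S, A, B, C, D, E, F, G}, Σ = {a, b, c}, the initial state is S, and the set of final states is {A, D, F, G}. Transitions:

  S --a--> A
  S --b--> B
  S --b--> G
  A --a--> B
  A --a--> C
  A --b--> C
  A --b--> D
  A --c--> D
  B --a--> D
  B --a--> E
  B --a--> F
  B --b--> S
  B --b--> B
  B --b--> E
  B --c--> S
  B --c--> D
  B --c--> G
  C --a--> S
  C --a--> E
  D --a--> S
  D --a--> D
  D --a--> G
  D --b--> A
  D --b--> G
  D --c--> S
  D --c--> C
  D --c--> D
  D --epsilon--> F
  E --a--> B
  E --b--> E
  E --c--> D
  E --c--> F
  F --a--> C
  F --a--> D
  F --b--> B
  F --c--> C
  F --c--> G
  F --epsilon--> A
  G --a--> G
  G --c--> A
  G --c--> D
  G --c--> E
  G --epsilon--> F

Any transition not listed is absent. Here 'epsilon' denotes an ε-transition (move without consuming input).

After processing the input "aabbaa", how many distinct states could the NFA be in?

Start in {S}.
Read 'a': {S} → {A}.
Read 'a': {A} → {B, C}.
Read 'b': {B, C} → {S, B, E}.
Read 'b': {S, B, E} → {S, A, B, E, F, G}.
Read 'a': {S, A, B, E, F, G} → {A, B, C, D, E, F, G}.
Read 'a': {A, B, C, D, E, F, G} → {S, A, B, C, D, E, F, G}.
That set has 8 states.

8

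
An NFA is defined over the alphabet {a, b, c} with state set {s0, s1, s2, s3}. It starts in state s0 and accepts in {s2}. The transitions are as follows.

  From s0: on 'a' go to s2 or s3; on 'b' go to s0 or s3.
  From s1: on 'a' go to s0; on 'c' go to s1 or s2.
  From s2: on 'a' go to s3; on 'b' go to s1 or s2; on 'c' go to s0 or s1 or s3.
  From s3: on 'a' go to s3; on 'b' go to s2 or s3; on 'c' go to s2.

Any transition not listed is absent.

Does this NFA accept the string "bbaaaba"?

No

Start in {s0}.
Read 'b': s0→{s0, s3}; now {s0, s3}.
Read 'b': s0→{s0, s3}, s3→{s2, s3}; now {s0, s2, s3}.
Read 'a': s0→{s2, s3}, s2→{s3}, s3→{s3}; now {s2, s3}.
Read 'a': s2→{s3}, s3→{s3}; now {s3}.
Read 'a': s3→{s3}; now {s3}.
Read 'b': s3→{s2, s3}; now {s2, s3}.
Read 'a': s2→{s3}, s3→{s3}; now {s3}.
The final set {s3} contains no accepting state.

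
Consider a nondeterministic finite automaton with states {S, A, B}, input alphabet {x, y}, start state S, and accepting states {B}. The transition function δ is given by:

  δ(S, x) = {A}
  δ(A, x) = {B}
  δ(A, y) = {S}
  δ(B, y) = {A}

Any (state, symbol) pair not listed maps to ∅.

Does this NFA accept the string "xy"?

No

Start in {S}.
Read 'x': S→{A}; now {A}.
Read 'y': A→{S}; now {S}.
The final set {S} contains no accepting state.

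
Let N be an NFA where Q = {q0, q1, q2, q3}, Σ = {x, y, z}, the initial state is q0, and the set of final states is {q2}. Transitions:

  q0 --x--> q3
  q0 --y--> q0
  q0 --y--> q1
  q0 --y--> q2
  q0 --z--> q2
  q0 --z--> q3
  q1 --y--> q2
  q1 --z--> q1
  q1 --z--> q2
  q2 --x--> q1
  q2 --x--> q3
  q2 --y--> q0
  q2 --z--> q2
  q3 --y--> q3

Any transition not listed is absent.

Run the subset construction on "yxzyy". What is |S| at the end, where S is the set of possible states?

3

Start in {q0}.
Read 'y': q0→{q0, q1, q2}; now {q0, q1, q2}.
Read 'x': q0→{q3}, q1→∅, q2→{q1, q3}; now {q1, q3}.
Read 'z': q1→{q1, q2}, q3→∅; now {q1, q2}.
Read 'y': q1→{q2}, q2→{q0}; now {q0, q2}.
Read 'y': q0→{q0, q1, q2}, q2→{q0}; now {q0, q1, q2}.
That set has 3 states.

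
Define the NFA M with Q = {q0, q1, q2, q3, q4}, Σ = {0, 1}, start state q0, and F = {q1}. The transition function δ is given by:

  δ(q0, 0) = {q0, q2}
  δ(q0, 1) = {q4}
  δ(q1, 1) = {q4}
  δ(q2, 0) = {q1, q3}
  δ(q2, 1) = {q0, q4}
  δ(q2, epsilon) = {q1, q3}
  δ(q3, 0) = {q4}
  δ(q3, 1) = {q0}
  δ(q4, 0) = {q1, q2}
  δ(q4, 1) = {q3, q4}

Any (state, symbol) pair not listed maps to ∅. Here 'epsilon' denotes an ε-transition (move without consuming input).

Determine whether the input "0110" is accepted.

Yes

Start in {q0}.
Read '0': {q0} → {q0, q1, q2, q3}.
Read '1': {q0, q1, q2, q3} → {q0, q4}.
Read '1': {q0, q4} → {q3, q4}.
Read '0': {q3, q4} → {q1, q2, q3, q4}.
The final set {q1, q2, q3, q4} contains the accepting state q1.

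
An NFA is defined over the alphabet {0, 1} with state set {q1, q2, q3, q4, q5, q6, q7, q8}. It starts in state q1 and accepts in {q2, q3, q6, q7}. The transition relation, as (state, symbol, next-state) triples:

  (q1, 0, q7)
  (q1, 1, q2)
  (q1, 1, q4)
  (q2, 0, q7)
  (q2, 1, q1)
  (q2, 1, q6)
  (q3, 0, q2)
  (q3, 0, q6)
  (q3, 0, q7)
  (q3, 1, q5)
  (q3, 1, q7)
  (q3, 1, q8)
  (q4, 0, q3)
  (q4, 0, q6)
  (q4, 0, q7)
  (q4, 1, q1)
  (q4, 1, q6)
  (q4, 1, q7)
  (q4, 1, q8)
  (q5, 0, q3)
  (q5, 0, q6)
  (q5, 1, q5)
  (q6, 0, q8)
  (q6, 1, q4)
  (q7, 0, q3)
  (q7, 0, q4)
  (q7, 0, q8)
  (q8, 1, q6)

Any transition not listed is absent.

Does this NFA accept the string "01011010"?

No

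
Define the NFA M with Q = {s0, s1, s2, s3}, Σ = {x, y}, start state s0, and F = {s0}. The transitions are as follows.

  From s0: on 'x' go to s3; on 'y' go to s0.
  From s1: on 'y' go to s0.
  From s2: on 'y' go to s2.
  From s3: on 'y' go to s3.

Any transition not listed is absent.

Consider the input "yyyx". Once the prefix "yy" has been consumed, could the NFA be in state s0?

Start in {s0}.
Read 'y': s0→{s0}; now {s0}.
Read 'y': s0→{s0}; now {s0}.
State s0 is in {s0}.

Yes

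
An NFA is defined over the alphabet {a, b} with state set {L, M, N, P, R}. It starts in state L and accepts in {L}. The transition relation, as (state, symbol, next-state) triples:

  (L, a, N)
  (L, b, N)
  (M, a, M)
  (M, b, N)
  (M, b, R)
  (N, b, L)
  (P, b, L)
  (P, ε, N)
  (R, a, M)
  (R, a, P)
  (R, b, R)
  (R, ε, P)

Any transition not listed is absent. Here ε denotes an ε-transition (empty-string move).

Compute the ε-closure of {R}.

Begin with {R}.
ε-move R → P; add P.
ε-move P → N; add N.

{N, P, R}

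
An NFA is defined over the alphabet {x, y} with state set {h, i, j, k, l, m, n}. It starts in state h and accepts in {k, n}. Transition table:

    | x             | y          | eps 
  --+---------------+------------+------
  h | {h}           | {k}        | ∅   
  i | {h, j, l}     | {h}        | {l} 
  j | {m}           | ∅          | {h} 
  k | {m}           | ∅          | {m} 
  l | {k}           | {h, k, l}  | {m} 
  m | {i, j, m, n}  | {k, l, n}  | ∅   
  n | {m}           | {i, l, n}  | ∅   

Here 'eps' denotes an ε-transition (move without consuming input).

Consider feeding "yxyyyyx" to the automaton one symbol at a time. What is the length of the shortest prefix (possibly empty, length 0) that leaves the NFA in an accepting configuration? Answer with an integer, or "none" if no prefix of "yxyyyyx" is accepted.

Start in {h}.
Read 'y': {h} → {k, m}.
None of the earlier sets intersect F, but {k, m} does.

1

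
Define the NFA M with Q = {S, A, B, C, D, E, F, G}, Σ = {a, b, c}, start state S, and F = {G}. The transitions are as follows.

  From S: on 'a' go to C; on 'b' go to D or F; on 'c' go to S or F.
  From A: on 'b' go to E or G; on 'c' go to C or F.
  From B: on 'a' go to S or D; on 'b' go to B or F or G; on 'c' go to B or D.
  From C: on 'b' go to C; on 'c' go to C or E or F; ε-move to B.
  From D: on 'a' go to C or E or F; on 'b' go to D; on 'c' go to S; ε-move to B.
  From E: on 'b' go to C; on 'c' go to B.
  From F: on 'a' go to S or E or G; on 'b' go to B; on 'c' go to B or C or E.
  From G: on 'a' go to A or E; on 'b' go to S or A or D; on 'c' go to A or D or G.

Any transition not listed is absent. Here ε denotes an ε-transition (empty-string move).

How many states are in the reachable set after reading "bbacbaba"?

8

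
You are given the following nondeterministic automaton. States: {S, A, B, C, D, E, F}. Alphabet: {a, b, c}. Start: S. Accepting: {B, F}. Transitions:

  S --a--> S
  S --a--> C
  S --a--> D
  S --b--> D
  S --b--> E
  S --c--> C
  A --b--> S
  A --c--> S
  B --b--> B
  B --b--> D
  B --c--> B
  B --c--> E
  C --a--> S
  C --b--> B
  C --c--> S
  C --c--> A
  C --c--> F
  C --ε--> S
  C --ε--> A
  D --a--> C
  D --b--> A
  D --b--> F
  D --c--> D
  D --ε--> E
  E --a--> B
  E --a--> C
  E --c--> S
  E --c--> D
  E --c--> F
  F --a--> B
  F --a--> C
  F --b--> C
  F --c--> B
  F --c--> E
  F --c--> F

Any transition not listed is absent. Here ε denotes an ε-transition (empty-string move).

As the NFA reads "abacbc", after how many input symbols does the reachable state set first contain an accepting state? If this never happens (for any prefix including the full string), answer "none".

Start in {S}.
Read 'a': S→{S, C, D}; union {S, C, D}; ε-closure = {S, A, C, D, E}.
Read 'b': S→{D, E}, A→{S}, C→{B}, D→{A, F}, E→∅; now {S, A, B, D, E, F}.
None of the earlier sets intersect F, but {S, A, B, D, E, F} does.

2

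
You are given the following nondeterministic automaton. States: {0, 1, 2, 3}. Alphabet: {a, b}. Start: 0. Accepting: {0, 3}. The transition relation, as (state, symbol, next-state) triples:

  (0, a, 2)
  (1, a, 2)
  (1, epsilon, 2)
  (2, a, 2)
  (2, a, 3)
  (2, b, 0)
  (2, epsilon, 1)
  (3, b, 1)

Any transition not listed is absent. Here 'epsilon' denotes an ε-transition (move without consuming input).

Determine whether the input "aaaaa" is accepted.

Start in {0}.
Read 'a': {0} → {1, 2}.
Read 'a': {1, 2} → {1, 2, 3}.
Read 'a': {1, 2, 3} → {1, 2, 3}.
Read 'a': {1, 2, 3} → {1, 2, 3}.
Read 'a': {1, 2, 3} → {1, 2, 3}.
The final set {1, 2, 3} contains the accepting state 3.

Yes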